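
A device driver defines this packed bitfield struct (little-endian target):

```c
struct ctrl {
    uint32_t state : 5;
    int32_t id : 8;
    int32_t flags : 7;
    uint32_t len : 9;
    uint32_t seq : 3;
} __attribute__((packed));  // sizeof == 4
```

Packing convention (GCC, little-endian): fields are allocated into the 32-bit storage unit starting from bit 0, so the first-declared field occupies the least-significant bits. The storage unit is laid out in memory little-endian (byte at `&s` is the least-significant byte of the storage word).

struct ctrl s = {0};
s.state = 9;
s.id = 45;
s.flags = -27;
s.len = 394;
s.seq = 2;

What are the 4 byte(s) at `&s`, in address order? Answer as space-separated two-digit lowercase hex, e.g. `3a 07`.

a9 a5 ac 58

state (5b) val=9 bits=0x9 at bit 0: 0x00000009
id (8b) val=45 bits=0x2d at bit 5: 0x000005a9
flags (7b) val=-27 bits=0x65 at bit 13: 0x000ca5a9
len (9b) val=394 bits=0x18a at bit 20: 0x18aca5a9
seq (3b) val=2 bits=0x2 at bit 29: 0x58aca5a9
word = 0x58aca5a9 → little-endian bytes:
  [0]=0xa9  [1]=0xa5  [2]=0xac  [3]=0x58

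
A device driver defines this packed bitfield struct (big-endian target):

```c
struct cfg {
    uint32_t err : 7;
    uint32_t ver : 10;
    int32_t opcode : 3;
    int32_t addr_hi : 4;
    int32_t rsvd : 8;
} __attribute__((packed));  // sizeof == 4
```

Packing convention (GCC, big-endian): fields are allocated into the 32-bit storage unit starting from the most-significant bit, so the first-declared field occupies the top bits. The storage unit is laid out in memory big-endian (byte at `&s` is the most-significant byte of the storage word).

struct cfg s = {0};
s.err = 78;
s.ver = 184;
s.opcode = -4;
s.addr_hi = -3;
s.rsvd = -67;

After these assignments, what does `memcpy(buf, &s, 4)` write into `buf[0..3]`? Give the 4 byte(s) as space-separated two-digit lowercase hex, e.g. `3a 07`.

9c 5c 4d bd

err:7 = 78 → 0x4e << 25 → word 0x9c000000
ver:10 = 184 → 0xb8 << 15 → word 0x9c5c0000
opcode:3 = -4 → 0x4 << 12 → word 0x9c5c4000
addr_hi:4 = -3 → 0xd << 8 → word 0x9c5c4d00
rsvd:8 = -67 → 0xbd << 0 → word 0x9c5c4dbd
word = 0x9c5c4dbd → big-endian bytes:
  [0]=0x9c  [1]=0x5c  [2]=0x4d  [3]=0xbd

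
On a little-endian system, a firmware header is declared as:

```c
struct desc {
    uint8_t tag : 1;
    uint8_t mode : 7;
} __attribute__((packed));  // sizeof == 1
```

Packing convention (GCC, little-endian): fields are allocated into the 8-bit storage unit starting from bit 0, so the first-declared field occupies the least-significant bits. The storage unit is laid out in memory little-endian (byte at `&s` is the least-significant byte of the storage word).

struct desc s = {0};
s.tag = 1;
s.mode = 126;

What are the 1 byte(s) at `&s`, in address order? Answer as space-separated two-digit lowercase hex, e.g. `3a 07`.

[0+:1] tag=1 & 0x1 = 0x1; word=0x01
[1+:7] mode=126 & 0x7f = 0x7e; word=0xfd
word = 0xfd → little-endian bytes:
  [0]=0xfd

fd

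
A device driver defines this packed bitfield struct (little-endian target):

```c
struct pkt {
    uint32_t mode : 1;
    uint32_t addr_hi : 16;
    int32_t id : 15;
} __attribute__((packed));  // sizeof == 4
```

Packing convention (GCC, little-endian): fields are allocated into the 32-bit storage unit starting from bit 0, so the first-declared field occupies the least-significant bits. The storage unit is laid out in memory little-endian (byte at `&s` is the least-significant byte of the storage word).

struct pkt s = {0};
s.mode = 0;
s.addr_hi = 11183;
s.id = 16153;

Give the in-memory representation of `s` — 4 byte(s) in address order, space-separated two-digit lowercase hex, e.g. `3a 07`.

5e 57 32 7e

mode:1 = 0 → 0x0 << 0 → word 0x00000000
addr_hi:16 = 11183 → 0x2baf << 1 → word 0x0000575e
id:15 = 16153 → 0x3f19 << 17 → word 0x7e32575e
word = 0x7e32575e → little-endian bytes:
  [0]=0x5e  [1]=0x57  [2]=0x32  [3]=0x7e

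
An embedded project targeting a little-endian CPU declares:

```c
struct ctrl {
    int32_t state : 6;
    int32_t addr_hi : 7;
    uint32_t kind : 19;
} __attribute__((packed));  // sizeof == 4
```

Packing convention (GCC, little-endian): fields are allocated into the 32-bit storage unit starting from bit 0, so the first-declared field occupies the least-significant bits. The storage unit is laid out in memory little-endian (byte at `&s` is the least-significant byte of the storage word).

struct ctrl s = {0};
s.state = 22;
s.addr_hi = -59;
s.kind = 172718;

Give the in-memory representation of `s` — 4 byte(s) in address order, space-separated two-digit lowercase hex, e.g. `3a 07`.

56 d1 55 54

state:6 = 22 → 0x16 << 0 → word 0x00000016
addr_hi:7 = -59 → 0x45 << 6 → word 0x00001156
kind:19 = 172718 → 0x2a2ae << 13 → word 0x5455d156
word = 0x5455d156 → little-endian bytes:
  [0]=0x56  [1]=0xd1  [2]=0x55  [3]=0x54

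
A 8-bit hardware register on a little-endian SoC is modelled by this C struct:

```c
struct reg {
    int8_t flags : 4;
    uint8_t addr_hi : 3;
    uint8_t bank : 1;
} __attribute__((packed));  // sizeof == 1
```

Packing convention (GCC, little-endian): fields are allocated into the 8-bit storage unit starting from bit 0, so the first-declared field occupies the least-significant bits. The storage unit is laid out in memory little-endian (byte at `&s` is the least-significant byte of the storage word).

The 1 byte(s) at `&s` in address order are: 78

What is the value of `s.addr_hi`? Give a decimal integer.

[0]=0x78 (little-endian) → word 0x78
flags:4 @ bit 0 → (0x78>>0)&0xf = 0x8
addr_hi:3 @ bit 4 → (0x78>>4)&0x7 = 0x7  ←
bank:1 @ bit 7 → (0x78>>7)&0x1 = 0x0

7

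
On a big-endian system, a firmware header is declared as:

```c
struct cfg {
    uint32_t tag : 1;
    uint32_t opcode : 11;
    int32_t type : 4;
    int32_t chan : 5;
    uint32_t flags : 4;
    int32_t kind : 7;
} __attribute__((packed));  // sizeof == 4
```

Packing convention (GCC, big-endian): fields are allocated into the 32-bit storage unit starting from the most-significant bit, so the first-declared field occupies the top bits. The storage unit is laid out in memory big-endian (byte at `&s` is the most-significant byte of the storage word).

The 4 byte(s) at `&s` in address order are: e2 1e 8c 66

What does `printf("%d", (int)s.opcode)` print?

1569

[0]=0xe2 [1]=0x1e [2]=0x8c [3]=0x66 (big-endian) → word 0xe21e8c66
tag [31+:1] = (word>>31) & 0x1 = 1
opcode [20+:11] = (word>>20) & 0x7ff = 1569  ←
type [16+:4] = (word>>16) & 0xf = 14
chan [11+:5] = (word>>11) & 0x1f = 17
flags [7+:4] = (word>>7) & 0xf = 8
kind [0+:7] = (word>>0) & 0x7f = 102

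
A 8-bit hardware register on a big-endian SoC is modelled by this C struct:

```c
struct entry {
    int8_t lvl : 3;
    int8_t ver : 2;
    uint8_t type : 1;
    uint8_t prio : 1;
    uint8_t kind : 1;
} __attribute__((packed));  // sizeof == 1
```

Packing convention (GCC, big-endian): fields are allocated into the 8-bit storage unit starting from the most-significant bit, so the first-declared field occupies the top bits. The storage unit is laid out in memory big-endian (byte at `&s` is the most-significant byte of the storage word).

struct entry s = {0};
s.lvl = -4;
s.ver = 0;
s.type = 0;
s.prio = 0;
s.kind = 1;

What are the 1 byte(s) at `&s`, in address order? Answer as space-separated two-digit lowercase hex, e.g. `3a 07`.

lvl:3 = -4 → 0x4 << 5 → word 0x80
ver:2 = 0 → 0x0 << 3 → word 0x80
type:1 = 0 → 0x0 << 2 → word 0x80
prio:1 = 0 → 0x0 << 1 → word 0x80
kind:1 = 1 → 0x1 << 0 → word 0x81
word = 0x81 → big-endian bytes:
  [0]=0x81

81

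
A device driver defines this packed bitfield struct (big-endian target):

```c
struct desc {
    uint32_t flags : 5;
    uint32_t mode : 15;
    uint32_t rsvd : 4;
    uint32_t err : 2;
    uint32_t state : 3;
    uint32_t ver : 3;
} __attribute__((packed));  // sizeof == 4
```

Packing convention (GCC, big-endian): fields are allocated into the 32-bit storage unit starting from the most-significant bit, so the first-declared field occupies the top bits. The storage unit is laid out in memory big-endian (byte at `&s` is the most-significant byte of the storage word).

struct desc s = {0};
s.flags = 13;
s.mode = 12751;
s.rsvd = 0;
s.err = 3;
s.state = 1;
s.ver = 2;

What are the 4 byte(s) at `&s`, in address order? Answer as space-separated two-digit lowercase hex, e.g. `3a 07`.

flags:5 = 13 → 0xd << 27 → word 0x68000000
mode:15 = 12751 → 0x31cf << 12 → word 0x6b1cf000
rsvd:4 = 0 → 0x0 << 8 → word 0x6b1cf000
err:2 = 3 → 0x3 << 6 → word 0x6b1cf0c0
state:3 = 1 → 0x1 << 3 → word 0x6b1cf0c8
ver:3 = 2 → 0x2 << 0 → word 0x6b1cf0ca
word = 0x6b1cf0ca → big-endian bytes:
  [0]=0x6b  [1]=0x1c  [2]=0xf0  [3]=0xca

6b 1c f0 ca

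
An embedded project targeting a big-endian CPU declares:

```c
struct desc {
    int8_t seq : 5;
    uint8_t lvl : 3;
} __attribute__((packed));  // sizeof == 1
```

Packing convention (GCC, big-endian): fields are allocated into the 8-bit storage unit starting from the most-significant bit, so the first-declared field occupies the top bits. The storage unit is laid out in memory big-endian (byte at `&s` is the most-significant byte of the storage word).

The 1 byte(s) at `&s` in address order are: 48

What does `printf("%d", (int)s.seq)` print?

9

[0]=0x48 (big-endian) → word 0x48
seq [3+:5] = (word>>3) & 0x1f = 9  ←
lvl [0+:3] = (word>>0) & 0x7 = 0
seq signed 5b, MSB=0: value = 9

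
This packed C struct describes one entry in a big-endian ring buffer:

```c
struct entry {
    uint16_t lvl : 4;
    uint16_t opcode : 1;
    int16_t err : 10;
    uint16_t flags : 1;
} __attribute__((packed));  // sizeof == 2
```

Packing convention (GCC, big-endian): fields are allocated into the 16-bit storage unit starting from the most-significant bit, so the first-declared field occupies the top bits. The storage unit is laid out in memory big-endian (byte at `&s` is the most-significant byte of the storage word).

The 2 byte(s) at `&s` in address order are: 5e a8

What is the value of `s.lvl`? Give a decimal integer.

[0]=0x5e [1]=0xa8 (big-endian) → word 0x5ea8
lvl [12+:4] = (word>>12) & 0xf = 5  ←
opcode [11+:1] = (word>>11) & 0x1 = 1
err [1+:10] = (word>>1) & 0x3ff = 852
flags [0+:1] = (word>>0) & 0x1 = 0

5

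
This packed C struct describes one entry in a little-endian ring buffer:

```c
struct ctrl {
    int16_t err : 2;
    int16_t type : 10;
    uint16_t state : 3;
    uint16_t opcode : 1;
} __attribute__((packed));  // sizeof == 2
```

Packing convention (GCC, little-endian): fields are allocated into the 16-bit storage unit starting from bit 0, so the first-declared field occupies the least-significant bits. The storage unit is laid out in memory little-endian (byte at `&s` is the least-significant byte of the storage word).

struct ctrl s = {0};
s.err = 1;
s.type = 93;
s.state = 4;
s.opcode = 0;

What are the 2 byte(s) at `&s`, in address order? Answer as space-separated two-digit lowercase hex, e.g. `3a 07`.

75 41

err:2 = 1 → 0x1 << 0 → word 0x0001
type:10 = 93 → 0x5d << 2 → word 0x0175
state:3 = 4 → 0x4 << 12 → word 0x4175
opcode:1 = 0 → 0x0 << 15 → word 0x4175
word = 0x4175 → little-endian bytes:
  [0]=0x75  [1]=0x41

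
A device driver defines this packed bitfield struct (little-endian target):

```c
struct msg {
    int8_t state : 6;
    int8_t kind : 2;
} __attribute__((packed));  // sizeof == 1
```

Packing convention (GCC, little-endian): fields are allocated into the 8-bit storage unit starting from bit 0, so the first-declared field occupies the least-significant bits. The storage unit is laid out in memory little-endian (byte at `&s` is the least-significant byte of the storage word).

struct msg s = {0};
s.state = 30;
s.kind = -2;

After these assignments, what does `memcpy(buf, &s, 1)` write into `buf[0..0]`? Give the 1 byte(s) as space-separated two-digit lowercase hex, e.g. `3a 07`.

state (6b) val=30 bits=0x1e at bit 0: 0x1e
kind (2b) val=-2 bits=0x2 at bit 6: 0x9e
word = 0x9e → little-endian bytes:
  [0]=0x9e

9e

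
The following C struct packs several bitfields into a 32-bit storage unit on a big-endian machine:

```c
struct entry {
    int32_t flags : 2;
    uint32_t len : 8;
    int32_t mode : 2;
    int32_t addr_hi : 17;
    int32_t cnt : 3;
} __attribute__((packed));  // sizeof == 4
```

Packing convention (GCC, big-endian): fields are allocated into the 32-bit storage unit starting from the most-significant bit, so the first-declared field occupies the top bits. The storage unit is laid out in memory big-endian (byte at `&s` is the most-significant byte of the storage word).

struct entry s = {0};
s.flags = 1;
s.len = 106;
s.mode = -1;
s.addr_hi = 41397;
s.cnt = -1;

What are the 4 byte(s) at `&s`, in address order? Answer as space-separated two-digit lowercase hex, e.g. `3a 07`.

flags:2 = 1 → 0x1 << 30 → word 0x40000000
len:8 = 106 → 0x6a << 22 → word 0x5a800000
mode:2 = -1 → 0x3 << 20 → word 0x5ab00000
addr_hi:17 = 41397 → 0xa1b5 << 3 → word 0x5ab50da8
cnt:3 = -1 → 0x7 << 0 → word 0x5ab50daf
word = 0x5ab50daf → big-endian bytes:
  [0]=0x5a  [1]=0xb5  [2]=0x0d  [3]=0xaf

5a b5 0d af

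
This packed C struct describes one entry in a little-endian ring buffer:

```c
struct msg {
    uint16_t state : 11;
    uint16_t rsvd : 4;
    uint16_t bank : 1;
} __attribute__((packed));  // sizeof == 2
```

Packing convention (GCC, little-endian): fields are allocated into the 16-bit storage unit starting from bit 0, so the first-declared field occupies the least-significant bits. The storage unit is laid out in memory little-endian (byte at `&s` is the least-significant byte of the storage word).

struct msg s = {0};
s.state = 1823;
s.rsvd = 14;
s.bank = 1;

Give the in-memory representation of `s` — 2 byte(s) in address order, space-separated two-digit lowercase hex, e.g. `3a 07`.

1f f7

state (11b) val=1823 bits=0x71f at bit 0: 0x071f
rsvd (4b) val=14 bits=0xe at bit 11: 0x771f
bank (1b) val=1 bits=0x1 at bit 15: 0xf71f
word = 0xf71f → little-endian bytes:
  [0]=0x1f  [1]=0xf7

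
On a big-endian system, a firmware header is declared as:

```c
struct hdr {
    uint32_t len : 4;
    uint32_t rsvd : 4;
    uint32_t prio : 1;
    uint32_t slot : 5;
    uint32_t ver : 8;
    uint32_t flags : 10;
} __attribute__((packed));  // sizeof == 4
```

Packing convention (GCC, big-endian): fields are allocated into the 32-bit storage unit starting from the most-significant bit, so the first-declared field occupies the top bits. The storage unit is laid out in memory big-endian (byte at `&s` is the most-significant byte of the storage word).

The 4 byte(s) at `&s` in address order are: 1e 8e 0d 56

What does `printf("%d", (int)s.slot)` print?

3

[0]=0x1e [1]=0x8e [2]=0x0d [3]=0x56 (big-endian) → word 0x1e8e0d56
len [28+:4] = (word>>28) & 0xf = 1
rsvd [24+:4] = (word>>24) & 0xf = 14
prio [23+:1] = (word>>23) & 0x1 = 1
slot [18+:5] = (word>>18) & 0x1f = 3  ←
ver [10+:8] = (word>>10) & 0xff = 131
flags [0+:10] = (word>>0) & 0x3ff = 342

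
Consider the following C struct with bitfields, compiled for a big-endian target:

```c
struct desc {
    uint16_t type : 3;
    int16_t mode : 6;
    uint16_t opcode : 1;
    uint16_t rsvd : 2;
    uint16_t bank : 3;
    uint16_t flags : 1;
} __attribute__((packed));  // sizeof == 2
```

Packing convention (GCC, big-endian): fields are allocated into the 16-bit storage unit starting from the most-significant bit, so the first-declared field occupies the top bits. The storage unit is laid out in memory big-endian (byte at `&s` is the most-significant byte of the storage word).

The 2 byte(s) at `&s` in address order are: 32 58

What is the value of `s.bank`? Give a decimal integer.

4

[0]=0x32 [1]=0x58 (big-endian) → word 0x3258
type:3 @ bit 13 → (0x3258>>13)&0x7 = 0x1
mode:6 @ bit 7 → (0x3258>>7)&0x3f = 0x24
opcode:1 @ bit 6 → (0x3258>>6)&0x1 = 0x1
rsvd:2 @ bit 4 → (0x3258>>4)&0x3 = 0x1
bank:3 @ bit 1 → (0x3258>>1)&0x7 = 0x4  ←
flags:1 @ bit 0 → (0x3258>>0)&0x1 = 0x0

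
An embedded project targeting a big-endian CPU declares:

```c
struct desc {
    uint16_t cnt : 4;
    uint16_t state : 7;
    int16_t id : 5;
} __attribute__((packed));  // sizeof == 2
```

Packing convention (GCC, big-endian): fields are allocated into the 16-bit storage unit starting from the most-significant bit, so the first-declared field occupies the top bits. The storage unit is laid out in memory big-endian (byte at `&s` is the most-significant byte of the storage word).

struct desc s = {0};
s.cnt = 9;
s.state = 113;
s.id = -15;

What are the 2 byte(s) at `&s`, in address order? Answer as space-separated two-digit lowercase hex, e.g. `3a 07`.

9e 31

[12+:4] cnt=9 & 0xf = 0x9; word=0x9000
[5+:7] state=113 & 0x7f = 0x71; word=0x9e20
[0+:5] id=-15 & 0x1f = 0x11; word=0x9e31
word = 0x9e31 → big-endian bytes:
  [0]=0x9e  [1]=0x31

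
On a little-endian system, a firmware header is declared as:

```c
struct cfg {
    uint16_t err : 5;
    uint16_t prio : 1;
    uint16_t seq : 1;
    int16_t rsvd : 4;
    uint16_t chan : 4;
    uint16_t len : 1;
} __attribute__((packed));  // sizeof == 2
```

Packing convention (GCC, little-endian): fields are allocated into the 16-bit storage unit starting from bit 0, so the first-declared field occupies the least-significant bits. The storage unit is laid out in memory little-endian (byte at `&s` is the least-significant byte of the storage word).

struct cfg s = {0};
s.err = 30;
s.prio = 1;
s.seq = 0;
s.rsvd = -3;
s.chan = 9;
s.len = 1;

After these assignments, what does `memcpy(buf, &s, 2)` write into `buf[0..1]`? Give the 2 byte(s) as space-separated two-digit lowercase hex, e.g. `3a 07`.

be ce

err (5b) val=30 bits=0x1e at bit 0: 0x001e
prio (1b) val=1 bits=0x1 at bit 5: 0x003e
seq (1b) val=0 bits=0x0 at bit 6: 0x003e
rsvd (4b) val=-3 bits=0xd at bit 7: 0x06be
chan (4b) val=9 bits=0x9 at bit 11: 0x4ebe
len (1b) val=1 bits=0x1 at bit 15: 0xcebe
word = 0xcebe → little-endian bytes:
  [0]=0xbe  [1]=0xce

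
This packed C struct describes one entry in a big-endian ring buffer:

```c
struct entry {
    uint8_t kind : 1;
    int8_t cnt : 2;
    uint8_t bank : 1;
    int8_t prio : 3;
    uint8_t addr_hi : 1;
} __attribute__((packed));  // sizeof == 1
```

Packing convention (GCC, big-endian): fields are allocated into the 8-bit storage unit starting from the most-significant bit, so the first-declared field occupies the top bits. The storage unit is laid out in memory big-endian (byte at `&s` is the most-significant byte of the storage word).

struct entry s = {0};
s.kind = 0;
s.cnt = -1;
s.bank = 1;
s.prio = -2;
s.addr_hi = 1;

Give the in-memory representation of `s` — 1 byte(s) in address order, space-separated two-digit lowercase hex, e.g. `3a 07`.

7d

kind:1 = 0 → 0x0 << 7 → word 0x00
cnt:2 = -1 → 0x3 << 5 → word 0x60
bank:1 = 1 → 0x1 << 4 → word 0x70
prio:3 = -2 → 0x6 << 1 → word 0x7c
addr_hi:1 = 1 → 0x1 << 0 → word 0x7d
word = 0x7d → big-endian bytes:
  [0]=0x7d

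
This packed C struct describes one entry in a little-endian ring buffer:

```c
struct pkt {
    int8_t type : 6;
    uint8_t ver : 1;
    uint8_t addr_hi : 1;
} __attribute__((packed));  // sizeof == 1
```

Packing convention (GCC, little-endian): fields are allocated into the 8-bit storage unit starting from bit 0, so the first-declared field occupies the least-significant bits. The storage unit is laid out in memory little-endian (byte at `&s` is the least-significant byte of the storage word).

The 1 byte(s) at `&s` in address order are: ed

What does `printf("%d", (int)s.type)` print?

[0]=0xed (little-endian) → word 0xed
type:6 @ bit 0 → (0xed>>0)&0x3f = 0x2d  ←
ver:1 @ bit 6 → (0xed>>6)&0x1 = 0x1
addr_hi:1 @ bit 7 → (0xed>>7)&0x1 = 0x1
type signed 6b, MSB=1: 45 - 64 = -19

-19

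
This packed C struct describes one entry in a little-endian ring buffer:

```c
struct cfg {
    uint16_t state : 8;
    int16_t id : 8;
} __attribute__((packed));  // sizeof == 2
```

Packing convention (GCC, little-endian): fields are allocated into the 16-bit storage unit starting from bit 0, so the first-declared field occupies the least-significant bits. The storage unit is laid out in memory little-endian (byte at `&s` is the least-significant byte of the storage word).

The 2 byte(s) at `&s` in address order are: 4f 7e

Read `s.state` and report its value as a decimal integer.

[0]=0x4f [1]=0x7e (little-endian) → word 0x7e4f
state [0+:8] = (word>>0) & 0xff = 79  ←
id [8+:8] = (word>>8) & 0xff = 126

79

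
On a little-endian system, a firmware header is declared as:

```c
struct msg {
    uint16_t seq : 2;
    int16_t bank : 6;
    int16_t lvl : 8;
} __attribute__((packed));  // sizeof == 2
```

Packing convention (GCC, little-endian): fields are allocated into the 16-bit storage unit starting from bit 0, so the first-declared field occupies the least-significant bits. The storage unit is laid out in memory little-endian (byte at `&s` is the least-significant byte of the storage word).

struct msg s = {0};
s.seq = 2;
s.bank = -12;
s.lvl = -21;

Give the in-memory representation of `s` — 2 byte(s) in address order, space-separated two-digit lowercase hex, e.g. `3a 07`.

d2 eb

seq:2 = 2 → 0x2 << 0 → word 0x0002
bank:6 = -12 → 0x34 << 2 → word 0x00d2
lvl:8 = -21 → 0xeb << 8 → word 0xebd2
word = 0xebd2 → little-endian bytes:
  [0]=0xd2  [1]=0xeb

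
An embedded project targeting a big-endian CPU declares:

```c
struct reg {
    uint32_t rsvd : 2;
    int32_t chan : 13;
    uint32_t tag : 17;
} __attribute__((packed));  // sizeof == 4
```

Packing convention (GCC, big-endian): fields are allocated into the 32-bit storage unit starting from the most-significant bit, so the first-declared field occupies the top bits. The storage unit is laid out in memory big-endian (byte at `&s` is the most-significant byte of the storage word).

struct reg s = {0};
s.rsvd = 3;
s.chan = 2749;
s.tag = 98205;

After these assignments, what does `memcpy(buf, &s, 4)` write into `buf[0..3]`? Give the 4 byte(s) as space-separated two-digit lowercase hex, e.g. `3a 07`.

d5 7b 7f 9d

rsvd:2 = 3 → 0x3 << 30 → word 0xc0000000
chan:13 = 2749 → 0xabd << 17 → word 0xd57a0000
tag:17 = 98205 → 0x17f9d << 0 → word 0xd57b7f9d
word = 0xd57b7f9d → big-endian bytes:
  [0]=0xd5  [1]=0x7b  [2]=0x7f  [3]=0x9d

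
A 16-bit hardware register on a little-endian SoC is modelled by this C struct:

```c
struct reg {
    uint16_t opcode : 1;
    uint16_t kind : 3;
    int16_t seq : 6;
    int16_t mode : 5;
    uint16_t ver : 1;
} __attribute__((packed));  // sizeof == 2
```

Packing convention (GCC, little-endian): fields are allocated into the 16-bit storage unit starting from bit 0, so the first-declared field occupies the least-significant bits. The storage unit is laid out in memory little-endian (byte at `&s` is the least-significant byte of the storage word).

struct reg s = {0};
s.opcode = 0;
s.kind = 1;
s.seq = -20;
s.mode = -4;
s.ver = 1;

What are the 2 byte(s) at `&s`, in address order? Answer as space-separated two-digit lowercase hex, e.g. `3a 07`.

opcode (1b) val=0 bits=0x0 at bit 0: 0x0000
kind (3b) val=1 bits=0x1 at bit 1: 0x0002
seq (6b) val=-20 bits=0x2c at bit 4: 0x02c2
mode (5b) val=-4 bits=0x1c at bit 10: 0x72c2
ver (1b) val=1 bits=0x1 at bit 15: 0xf2c2
word = 0xf2c2 → little-endian bytes:
  [0]=0xc2  [1]=0xf2

c2 f2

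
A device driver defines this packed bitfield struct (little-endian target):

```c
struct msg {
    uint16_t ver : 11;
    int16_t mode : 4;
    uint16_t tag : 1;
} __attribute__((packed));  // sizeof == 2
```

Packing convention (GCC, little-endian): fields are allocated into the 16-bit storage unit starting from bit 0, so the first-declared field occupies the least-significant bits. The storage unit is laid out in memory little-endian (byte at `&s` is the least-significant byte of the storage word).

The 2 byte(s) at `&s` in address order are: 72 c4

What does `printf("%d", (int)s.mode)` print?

-8

[0]=0x72 [1]=0xc4 (little-endian) → word 0xc472
ver:11 @ bit 0 → (0xc472>>0)&0x7ff = 0x472
mode:4 @ bit 11 → (0xc472>>11)&0xf = 0x8  ←
tag:1 @ bit 15 → (0xc472>>15)&0x1 = 0x1
mode signed 4b, MSB=1: 8 - 16 = -8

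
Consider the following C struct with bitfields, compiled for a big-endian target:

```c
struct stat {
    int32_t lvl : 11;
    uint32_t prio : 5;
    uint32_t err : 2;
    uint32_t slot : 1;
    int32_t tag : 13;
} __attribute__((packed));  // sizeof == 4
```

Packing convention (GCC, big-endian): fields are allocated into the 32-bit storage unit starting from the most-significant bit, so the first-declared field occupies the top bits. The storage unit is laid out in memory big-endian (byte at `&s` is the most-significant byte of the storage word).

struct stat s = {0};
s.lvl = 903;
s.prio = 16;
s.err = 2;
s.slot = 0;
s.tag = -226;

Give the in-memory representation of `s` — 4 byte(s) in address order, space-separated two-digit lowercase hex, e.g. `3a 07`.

lvl (11b) val=903 bits=0x387 at bit 21: 0x70e00000
prio (5b) val=16 bits=0x10 at bit 16: 0x70f00000
err (2b) val=2 bits=0x2 at bit 14: 0x70f08000
slot (1b) val=0 bits=0x0 at bit 13: 0x70f08000
tag (13b) val=-226 bits=0x1f1e at bit 0: 0x70f09f1e
word = 0x70f09f1e → big-endian bytes:
  [0]=0x70  [1]=0xf0  [2]=0x9f  [3]=0x1e

70 f0 9f 1e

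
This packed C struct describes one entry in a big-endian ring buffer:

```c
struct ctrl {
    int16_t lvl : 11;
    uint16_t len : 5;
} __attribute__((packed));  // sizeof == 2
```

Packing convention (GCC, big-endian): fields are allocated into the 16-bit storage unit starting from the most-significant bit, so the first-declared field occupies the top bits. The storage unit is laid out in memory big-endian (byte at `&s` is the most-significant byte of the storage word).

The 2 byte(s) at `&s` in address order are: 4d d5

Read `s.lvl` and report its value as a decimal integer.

622

[0]=0x4d [1]=0xd5 (big-endian) → word 0x4dd5
lvl:11 @ bit 5 → (0x4dd5>>5)&0x7ff = 0x26e  ←
len:5 @ bit 0 → (0x4dd5>>0)&0x1f = 0x15
lvl signed 11b, MSB=0: value = 622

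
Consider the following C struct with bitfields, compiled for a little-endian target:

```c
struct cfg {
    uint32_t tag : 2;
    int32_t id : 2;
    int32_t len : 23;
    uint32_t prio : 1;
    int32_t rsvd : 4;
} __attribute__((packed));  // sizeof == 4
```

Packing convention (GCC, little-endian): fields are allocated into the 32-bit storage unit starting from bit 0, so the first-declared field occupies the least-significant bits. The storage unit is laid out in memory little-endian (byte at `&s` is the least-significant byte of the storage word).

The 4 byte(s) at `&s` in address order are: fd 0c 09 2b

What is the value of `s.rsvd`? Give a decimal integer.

2

[0]=0xfd [1]=0x0c [2]=0x09 [3]=0x2b (little-endian) → word 0x2b090cfd
tag:2 @ bit 0 → (0x2b090cfd>>0)&0x3 = 0x1
id:2 @ bit 2 → (0x2b090cfd>>2)&0x3 = 0x3
len:23 @ bit 4 → (0x2b090cfd>>4)&0x7fffff = 0x3090cf
prio:1 @ bit 27 → (0x2b090cfd>>27)&0x1 = 0x1
rsvd:4 @ bit 28 → (0x2b090cfd>>28)&0xf = 0x2  ←
rsvd signed 4b, MSB=0: value = 2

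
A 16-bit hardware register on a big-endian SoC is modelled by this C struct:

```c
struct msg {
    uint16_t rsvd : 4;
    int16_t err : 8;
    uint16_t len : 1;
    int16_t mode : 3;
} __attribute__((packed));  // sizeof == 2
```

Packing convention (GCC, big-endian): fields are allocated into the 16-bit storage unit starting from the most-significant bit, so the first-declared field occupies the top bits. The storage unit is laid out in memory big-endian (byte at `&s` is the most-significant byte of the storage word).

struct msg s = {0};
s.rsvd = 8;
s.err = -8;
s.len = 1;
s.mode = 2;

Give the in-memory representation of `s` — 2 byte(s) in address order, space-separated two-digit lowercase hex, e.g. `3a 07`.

rsvd:4 = 8 → 0x8 << 12 → word 0x8000
err:8 = -8 → 0xf8 << 4 → word 0x8f80
len:1 = 1 → 0x1 << 3 → word 0x8f88
mode:3 = 2 → 0x2 << 0 → word 0x8f8a
word = 0x8f8a → big-endian bytes:
  [0]=0x8f  [1]=0x8a

8f 8a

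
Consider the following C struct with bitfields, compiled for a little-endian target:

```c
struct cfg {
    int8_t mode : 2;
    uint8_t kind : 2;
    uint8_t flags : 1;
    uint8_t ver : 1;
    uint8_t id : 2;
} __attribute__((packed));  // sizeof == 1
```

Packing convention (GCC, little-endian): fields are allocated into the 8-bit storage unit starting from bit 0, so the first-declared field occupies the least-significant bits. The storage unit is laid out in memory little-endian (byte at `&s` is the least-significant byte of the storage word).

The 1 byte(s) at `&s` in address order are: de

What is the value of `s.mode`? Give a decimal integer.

-2

[0]=0xde (little-endian) → word 0xde
mode [0+:2] = (word>>0) & 0x3 = 2  ←
kind [2+:2] = (word>>2) & 0x3 = 3
flags [4+:1] = (word>>4) & 0x1 = 1
ver [5+:1] = (word>>5) & 0x1 = 0
id [6+:2] = (word>>6) & 0x3 = 3
mode signed 2b, MSB=1: 2 - 4 = -2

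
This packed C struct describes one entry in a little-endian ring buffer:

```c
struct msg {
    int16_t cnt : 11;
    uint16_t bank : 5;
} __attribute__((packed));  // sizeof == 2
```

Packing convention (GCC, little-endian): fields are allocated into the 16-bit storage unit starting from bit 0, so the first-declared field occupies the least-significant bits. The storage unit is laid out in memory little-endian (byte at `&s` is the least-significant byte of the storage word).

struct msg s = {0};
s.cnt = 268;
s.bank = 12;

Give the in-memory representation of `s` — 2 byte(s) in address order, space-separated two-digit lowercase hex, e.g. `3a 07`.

[0+:11] cnt=268 & 0x7ff = 0x10c; word=0x010c
[11+:5] bank=12 & 0x1f = 0xc; word=0x610c
word = 0x610c → little-endian bytes:
  [0]=0x0c  [1]=0x61

0c 61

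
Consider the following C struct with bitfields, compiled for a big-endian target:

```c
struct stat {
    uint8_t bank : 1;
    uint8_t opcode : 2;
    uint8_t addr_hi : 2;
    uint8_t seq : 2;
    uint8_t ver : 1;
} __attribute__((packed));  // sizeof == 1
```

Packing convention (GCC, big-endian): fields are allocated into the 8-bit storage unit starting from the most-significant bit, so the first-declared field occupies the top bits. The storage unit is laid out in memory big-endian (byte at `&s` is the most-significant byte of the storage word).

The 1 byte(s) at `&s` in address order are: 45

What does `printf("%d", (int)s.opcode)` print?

2

[0]=0x45 (big-endian) → word 0x45
bank [7+:1] = (word>>7) & 0x1 = 0
opcode [5+:2] = (word>>5) & 0x3 = 2  ←
addr_hi [3+:2] = (word>>3) & 0x3 = 0
seq [1+:2] = (word>>1) & 0x3 = 2
ver [0+:1] = (word>>0) & 0x1 = 1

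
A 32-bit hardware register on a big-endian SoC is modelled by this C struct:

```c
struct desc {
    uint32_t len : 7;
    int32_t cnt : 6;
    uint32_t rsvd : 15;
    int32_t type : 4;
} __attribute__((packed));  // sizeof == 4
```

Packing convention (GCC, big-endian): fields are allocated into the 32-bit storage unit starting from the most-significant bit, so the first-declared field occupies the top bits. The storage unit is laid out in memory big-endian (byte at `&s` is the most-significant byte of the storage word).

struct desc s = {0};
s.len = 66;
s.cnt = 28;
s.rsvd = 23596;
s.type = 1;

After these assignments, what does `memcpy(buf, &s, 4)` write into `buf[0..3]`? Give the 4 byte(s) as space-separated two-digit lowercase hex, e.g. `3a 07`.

[25+:7] len=66 & 0x7f = 0x42; word=0x84000000
[19+:6] cnt=28 & 0x3f = 0x1c; word=0x84e00000
[4+:15] rsvd=23596 & 0x7fff = 0x5c2c; word=0x84e5c2c0
[0+:4] type=1 & 0xf = 0x1; word=0x84e5c2c1
word = 0x84e5c2c1 → big-endian bytes:
  [0]=0x84  [1]=0xe5  [2]=0xc2  [3]=0xc1

84 e5 c2 c1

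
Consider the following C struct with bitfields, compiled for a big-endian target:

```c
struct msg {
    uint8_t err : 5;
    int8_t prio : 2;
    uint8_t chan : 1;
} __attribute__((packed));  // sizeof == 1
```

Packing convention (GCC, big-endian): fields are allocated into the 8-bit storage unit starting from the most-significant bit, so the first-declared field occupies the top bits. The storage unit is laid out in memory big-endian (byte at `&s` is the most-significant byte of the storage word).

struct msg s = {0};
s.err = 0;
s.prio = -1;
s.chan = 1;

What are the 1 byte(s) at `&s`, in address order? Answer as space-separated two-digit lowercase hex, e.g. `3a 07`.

07

err (5b) val=0 bits=0x0 at bit 3: 0x00
prio (2b) val=-1 bits=0x3 at bit 1: 0x06
chan (1b) val=1 bits=0x1 at bit 0: 0x07
word = 0x07 → big-endian bytes:
  [0]=0x07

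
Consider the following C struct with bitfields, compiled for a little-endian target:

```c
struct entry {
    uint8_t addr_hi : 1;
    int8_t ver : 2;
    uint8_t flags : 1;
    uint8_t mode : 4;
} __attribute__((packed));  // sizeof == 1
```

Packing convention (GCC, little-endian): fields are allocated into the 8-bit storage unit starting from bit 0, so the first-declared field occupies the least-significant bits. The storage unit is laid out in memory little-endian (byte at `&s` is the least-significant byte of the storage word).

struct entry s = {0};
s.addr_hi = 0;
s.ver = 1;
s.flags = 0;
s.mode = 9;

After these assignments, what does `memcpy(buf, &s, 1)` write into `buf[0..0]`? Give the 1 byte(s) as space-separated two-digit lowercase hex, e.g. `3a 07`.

92

[0+:1] addr_hi=0 & 0x1 = 0x0; word=0x00
[1+:2] ver=1 & 0x3 = 0x1; word=0x02
[3+:1] flags=0 & 0x1 = 0x0; word=0x02
[4+:4] mode=9 & 0xf = 0x9; word=0x92
word = 0x92 → little-endian bytes:
  [0]=0x92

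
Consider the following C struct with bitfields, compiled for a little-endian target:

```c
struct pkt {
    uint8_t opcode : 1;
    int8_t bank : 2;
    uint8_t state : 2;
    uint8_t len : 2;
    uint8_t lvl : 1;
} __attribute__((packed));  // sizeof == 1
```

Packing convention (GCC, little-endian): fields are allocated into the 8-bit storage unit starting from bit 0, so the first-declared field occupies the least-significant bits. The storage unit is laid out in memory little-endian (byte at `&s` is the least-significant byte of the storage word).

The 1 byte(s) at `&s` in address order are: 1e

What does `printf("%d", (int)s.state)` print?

3

[0]=0x1e (little-endian) → word 0x1e
opcode:1 @ bit 0 → (0x1e>>0)&0x1 = 0x0
bank:2 @ bit 1 → (0x1e>>1)&0x3 = 0x3
state:2 @ bit 3 → (0x1e>>3)&0x3 = 0x3  ←
len:2 @ bit 5 → (0x1e>>5)&0x3 = 0x0
lvl:1 @ bit 7 → (0x1e>>7)&0x1 = 0x0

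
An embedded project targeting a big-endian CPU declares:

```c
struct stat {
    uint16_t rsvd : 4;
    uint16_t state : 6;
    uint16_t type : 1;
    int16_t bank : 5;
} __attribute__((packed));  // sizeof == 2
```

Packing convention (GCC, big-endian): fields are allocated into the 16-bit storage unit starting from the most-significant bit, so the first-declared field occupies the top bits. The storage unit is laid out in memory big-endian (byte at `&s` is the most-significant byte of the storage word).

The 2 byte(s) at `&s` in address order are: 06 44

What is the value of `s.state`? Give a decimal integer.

25

[0]=0x06 [1]=0x44 (big-endian) → word 0x0644
rsvd:4 @ bit 12 → (0x0644>>12)&0xf = 0x0
state:6 @ bit 6 → (0x0644>>6)&0x3f = 0x19  ←
type:1 @ bit 5 → (0x0644>>5)&0x1 = 0x0
bank:5 @ bit 0 → (0x0644>>0)&0x1f = 0x4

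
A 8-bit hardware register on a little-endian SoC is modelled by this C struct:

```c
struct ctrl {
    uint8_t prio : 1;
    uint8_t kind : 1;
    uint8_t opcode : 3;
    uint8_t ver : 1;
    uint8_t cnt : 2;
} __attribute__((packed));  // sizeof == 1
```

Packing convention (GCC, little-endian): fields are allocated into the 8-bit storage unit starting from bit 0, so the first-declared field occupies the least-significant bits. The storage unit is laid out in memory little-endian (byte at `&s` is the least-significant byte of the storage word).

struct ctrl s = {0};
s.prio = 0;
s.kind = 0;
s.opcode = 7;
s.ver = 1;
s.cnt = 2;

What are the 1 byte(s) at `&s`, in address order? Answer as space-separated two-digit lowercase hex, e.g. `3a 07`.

prio:1 = 0 → 0x0 << 0 → word 0x00
kind:1 = 0 → 0x0 << 1 → word 0x00
opcode:3 = 7 → 0x7 << 2 → word 0x1c
ver:1 = 1 → 0x1 << 5 → word 0x3c
cnt:2 = 2 → 0x2 << 6 → word 0xbc
word = 0xbc → little-endian bytes:
  [0]=0xbc

bc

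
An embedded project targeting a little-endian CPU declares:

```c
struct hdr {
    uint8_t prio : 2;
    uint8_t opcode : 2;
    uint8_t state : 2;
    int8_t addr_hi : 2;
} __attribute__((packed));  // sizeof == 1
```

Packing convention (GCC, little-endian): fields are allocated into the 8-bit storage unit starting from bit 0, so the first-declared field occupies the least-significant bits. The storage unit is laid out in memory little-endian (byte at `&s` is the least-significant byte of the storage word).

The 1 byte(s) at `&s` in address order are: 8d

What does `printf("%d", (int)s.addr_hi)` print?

-2

[0]=0x8d (little-endian) → word 0x8d
prio [0+:2] = (word>>0) & 0x3 = 1
opcode [2+:2] = (word>>2) & 0x3 = 3
state [4+:2] = (word>>4) & 0x3 = 0
addr_hi [6+:2] = (word>>6) & 0x3 = 2  ←
addr_hi signed 2b, MSB=1: 2 - 4 = -2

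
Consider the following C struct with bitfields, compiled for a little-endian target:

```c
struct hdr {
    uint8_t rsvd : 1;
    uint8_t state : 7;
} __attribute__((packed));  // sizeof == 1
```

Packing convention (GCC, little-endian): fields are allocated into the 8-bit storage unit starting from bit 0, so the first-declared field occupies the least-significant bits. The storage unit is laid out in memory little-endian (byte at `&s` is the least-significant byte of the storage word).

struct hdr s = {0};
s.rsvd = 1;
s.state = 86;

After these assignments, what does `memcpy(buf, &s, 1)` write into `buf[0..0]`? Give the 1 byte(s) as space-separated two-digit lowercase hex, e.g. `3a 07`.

ad

rsvd:1 = 1 → 0x1 << 0 → word 0x01
state:7 = 86 → 0x56 << 1 → word 0xad
word = 0xad → little-endian bytes:
  [0]=0xad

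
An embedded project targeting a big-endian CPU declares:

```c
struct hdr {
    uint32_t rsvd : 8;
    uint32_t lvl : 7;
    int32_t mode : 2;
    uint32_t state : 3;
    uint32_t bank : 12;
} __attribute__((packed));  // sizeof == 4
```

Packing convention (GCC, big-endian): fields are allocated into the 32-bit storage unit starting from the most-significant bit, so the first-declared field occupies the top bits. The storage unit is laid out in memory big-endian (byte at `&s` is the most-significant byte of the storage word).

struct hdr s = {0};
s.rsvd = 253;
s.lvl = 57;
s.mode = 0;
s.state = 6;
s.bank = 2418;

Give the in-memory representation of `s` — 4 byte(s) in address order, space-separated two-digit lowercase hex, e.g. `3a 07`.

[24+:8] rsvd=253 & 0xff = 0xfd; word=0xfd000000
[17+:7] lvl=57 & 0x7f = 0x39; word=0xfd720000
[15+:2] mode=0 & 0x3 = 0x0; word=0xfd720000
[12+:3] state=6 & 0x7 = 0x6; word=0xfd726000
[0+:12] bank=2418 & 0xfff = 0x972; word=0xfd726972
word = 0xfd726972 → big-endian bytes:
  [0]=0xfd  [1]=0x72  [2]=0x69  [3]=0x72

fd 72 69 72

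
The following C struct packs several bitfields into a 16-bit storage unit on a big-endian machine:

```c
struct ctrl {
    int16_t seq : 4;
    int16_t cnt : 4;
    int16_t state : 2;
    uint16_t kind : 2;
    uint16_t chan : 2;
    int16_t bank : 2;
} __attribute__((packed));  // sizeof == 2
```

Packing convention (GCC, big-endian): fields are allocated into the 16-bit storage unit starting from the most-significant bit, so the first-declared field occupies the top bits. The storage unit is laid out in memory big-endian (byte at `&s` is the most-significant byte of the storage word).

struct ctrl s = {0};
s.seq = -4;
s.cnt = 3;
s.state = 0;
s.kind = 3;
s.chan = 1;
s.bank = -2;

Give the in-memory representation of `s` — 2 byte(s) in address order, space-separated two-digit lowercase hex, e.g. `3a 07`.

[12+:4] seq=-4 & 0xf = 0xc; word=0xc000
[8+:4] cnt=3 & 0xf = 0x3; word=0xc300
[6+:2] state=0 & 0x3 = 0x0; word=0xc300
[4+:2] kind=3 & 0x3 = 0x3; word=0xc330
[2+:2] chan=1 & 0x3 = 0x1; word=0xc334
[0+:2] bank=-2 & 0x3 = 0x2; word=0xc336
word = 0xc336 → big-endian bytes:
  [0]=0xc3  [1]=0x36

c3 36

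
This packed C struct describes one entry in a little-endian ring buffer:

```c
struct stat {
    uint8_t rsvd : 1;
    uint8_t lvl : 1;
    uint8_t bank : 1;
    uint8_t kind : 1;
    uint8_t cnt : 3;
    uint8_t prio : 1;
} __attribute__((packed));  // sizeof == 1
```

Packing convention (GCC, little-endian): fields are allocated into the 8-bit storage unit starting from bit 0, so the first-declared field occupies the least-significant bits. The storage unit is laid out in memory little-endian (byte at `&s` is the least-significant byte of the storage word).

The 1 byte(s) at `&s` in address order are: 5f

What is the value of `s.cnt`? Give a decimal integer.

[0]=0x5f (little-endian) → word 0x5f
rsvd:1 @ bit 0 → (0x5f>>0)&0x1 = 0x1
lvl:1 @ bit 1 → (0x5f>>1)&0x1 = 0x1
bank:1 @ bit 2 → (0x5f>>2)&0x1 = 0x1
kind:1 @ bit 3 → (0x5f>>3)&0x1 = 0x1
cnt:3 @ bit 4 → (0x5f>>4)&0x7 = 0x5  ←
prio:1 @ bit 7 → (0x5f>>7)&0x1 = 0x0

5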